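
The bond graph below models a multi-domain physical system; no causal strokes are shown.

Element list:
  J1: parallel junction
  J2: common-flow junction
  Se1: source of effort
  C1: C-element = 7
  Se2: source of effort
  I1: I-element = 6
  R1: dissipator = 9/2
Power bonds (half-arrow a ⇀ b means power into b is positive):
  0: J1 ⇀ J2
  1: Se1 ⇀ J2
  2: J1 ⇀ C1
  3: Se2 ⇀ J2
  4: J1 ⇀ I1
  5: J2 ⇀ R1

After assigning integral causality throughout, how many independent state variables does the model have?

bond 1 stroke→J2  (Se1 (Se) sets effort on bond)
bond 3 stroke→J2  (Se2 fixes effort; stroke away)
bond 2 stroke→J1  (C1 integral (e out))
bond 0 stroke→J2  (J1 effort already set via bond 2)
bond 4 stroke→I1  (common-e at J1 fixed by 2)
bond 5 stroke→R1  (closing 1-jn rule on J2)

2  (C1, I1 all integral)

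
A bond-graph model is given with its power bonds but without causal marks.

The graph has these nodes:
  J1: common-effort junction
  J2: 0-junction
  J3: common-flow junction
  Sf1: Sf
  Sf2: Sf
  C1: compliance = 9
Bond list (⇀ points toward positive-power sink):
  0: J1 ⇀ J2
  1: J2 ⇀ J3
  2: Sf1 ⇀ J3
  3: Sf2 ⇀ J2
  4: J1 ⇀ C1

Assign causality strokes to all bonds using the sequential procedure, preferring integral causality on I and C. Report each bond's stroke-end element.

β2 →Sf1  (Sf1 (Sf) sets flow on bond)
β3 →Sf2  (source Sf2 imposes f)
β1 →J3  (J3 flow already set via bond 2)
β0 →J2  (J2 needs exactly one e-in)
β4 →J1  (J1: last free bond brings effort in)

bond 0 →J2
bond 1 →J3
bond 2 →Sf1
bond 3 →Sf2
bond 4 →J1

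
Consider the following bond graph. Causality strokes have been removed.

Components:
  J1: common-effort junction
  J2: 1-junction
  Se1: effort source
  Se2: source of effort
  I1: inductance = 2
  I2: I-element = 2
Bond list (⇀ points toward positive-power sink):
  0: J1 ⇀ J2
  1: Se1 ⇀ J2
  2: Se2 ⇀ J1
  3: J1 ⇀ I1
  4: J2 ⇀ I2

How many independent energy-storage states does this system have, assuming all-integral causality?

2  (I1, I2 all integral)

b1 |J2  (Se1 (Se) sets effort on bond)
b2 |J1  (Se2 fixes effort; stroke away)
b0 |J2  (J1 effort already set via bond 2)
b3 |I1  (J1: bond 2 brought effort, rest push out)
b4 |I2  (only one flow-in slot at J2)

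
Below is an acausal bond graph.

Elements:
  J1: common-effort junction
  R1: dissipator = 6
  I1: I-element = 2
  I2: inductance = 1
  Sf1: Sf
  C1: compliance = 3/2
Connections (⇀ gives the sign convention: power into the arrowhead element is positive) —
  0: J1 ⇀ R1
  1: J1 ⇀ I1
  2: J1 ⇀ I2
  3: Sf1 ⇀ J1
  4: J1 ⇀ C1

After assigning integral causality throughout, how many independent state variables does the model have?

b3 stroke→Sf1  (Sf1 fixes flow; stroke at Sf1)
b1 stroke→I1  (I1 outputs flow p/I1)
b2 stroke→I2  (I2 outputs flow p/I2)
b4 stroke→J1  (C1 outputs effort q/C1)
b0 stroke→R1  (J1: bond 4 brought effort, rest push out)

3  (C1, I1, I2 all integral)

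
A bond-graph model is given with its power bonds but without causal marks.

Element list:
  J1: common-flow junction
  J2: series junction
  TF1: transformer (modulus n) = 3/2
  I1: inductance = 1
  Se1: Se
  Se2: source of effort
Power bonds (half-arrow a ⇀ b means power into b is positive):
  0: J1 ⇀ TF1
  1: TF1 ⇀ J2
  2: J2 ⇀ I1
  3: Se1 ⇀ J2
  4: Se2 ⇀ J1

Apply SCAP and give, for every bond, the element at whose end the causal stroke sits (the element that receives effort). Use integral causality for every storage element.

#0 →TF1
#1 →J2
#2 →I1
#3 →J2
#4 →J1

bond 3 stroke at J2  (Se1 fixes effort; stroke away)
bond 4 stroke at J1  (source Se2 imposes e)
bond 0 stroke at TF1  (J1: last free bond brings flow in)
bond 1 stroke at J2  (TF TF1: opposite of bond 0)
bond 2 stroke at I1  (closing 1-jn rule on J2)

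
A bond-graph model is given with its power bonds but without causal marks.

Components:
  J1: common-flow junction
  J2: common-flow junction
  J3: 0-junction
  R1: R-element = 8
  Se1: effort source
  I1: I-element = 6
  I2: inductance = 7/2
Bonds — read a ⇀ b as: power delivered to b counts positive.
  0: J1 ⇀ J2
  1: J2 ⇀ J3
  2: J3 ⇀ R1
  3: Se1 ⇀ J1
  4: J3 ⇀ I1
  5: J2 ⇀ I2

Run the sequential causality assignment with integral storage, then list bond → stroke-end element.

#0 |J2
#1 |J2
#2 |J3
#3 |J1
#4 |I1
#5 |I2

#3 |J1  (Se1 (Se) sets effort on bond)
#0 |J2  (J1: last free bond brings flow in)
#4 |I1  (I1 integral (f out))
#5 |I2  (I2 integral (f out))
#1 |J2  (common-f at J2 fixed by 5)
#2 |J3  (J3 needs exactly one e-in)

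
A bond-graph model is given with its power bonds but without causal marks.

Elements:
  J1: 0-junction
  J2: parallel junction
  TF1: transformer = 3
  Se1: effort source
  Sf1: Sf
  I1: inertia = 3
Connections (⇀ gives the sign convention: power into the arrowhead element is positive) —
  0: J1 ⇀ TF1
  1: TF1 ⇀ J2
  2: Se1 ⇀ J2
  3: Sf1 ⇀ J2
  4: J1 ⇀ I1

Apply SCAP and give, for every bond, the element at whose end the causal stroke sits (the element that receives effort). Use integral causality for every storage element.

#2 stroke→J2  (Se1 fixes effort; stroke away)
#3 stroke→Sf1  (Sf1 fixes flow; stroke at Sf1)
#1 stroke→TF1  (J2: bond 2 brought effort, rest push out)
#0 stroke→J1  (TF TF1: opposite of bond 1)
#4 stroke→I1  (common-e at J1 fixed by 0)

#0 |J1
#1 |TF1
#2 |J2
#3 |Sf1
#4 |I1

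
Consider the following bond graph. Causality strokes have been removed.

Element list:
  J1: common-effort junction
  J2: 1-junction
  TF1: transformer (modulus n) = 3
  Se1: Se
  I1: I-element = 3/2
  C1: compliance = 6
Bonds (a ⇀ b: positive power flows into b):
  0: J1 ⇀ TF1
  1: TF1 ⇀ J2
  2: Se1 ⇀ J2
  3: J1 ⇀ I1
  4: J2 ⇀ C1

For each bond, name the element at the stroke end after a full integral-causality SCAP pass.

#2 stroke→J2  (source Se1 imposes e)
#3 stroke→I1  (I1: I, integral causality)
#0 stroke→J1  (closing 0-jn rule on J1)
#1 stroke→TF1  (through TF1, causality passes straight; one stroke at TF1)
#4 stroke→J2  (1-jn J2 has f-setter on 1)

#0 |J1
#1 |TF1
#2 |J2
#3 |I1
#4 |J2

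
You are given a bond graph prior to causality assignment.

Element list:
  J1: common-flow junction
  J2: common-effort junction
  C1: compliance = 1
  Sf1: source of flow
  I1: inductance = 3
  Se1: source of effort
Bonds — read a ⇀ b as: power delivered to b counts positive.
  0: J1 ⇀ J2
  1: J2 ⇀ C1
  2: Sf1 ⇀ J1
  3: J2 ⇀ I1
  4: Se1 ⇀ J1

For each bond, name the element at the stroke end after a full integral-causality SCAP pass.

#2 stroke→Sf1  (Sf1 (Sf) sets flow on bond)
#4 stroke→J1  (Se1: effort source, stroke at far end)
#0 stroke→J1  (J1: bond 2 brought flow, rest push out)
#1 stroke→J2  (C1 integral (e out))
#3 stroke→I1  (J2: bond 1 brought effort, rest push out)

#0 stroke at J1
#1 stroke at J2
#2 stroke at Sf1
#3 stroke at I1
#4 stroke at J1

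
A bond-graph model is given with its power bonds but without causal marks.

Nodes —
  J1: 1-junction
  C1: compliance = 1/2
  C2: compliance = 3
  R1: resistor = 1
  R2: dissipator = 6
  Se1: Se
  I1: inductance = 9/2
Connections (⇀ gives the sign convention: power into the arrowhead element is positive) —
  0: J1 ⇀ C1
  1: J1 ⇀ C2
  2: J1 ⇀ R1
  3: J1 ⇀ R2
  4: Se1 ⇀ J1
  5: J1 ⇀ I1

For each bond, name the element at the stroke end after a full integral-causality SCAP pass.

β4 stroke at J1  (Se1 fixes effort; stroke away)
β0 stroke at J1  (C1 outputs effort q/C1)
β1 stroke at J1  (C2 integral (e out))
β5 stroke at I1  (I1: I, integral causality)
β2 stroke at J1  (J1 flow already set via bond 5)
β3 stroke at J1  (1-jn J1 has f-setter on 5)

#0 |J1
#1 |J1
#2 |J1
#3 |J1
#4 |J1
#5 |I1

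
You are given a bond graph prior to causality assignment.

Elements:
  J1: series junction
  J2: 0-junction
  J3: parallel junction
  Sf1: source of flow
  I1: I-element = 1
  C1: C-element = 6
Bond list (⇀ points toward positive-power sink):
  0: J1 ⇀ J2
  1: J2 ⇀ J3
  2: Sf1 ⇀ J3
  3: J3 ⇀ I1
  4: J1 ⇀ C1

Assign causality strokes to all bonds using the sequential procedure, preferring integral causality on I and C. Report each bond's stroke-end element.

β0 →J2
β1 →J3
β2 →Sf1
β3 →I1
β4 →J1

#2 stroke at Sf1  (Sf1 fixes flow; stroke at Sf1)
#3 stroke at I1  (I1 outputs flow p/I1)
#1 stroke at J3  (closing 0-jn rule on J3)
#0 stroke at J2  (J2 needs exactly one e-in)
#4 stroke at J1  (common-f at J1 fixed by 0)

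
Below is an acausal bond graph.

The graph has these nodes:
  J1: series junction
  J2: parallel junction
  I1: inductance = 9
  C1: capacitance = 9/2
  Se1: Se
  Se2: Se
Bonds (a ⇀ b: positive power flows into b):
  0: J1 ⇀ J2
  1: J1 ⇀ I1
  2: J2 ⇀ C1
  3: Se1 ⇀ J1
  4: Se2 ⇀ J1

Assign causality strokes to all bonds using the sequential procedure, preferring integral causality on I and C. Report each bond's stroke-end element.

bond 3 stroke at J1  (Se1 (Se) sets effort on bond)
bond 4 stroke at J1  (Se2 fixes effort; stroke away)
bond 1 stroke at I1  (I1 outputs flow p/I1)
bond 0 stroke at J1  (J1: bond 1 brought flow, rest push out)
bond 2 stroke at J2  (J2 needs exactly one e-in)

bond 0 stroke at J1
bond 1 stroke at I1
bond 2 stroke at J2
bond 3 stroke at J1
bond 4 stroke at J1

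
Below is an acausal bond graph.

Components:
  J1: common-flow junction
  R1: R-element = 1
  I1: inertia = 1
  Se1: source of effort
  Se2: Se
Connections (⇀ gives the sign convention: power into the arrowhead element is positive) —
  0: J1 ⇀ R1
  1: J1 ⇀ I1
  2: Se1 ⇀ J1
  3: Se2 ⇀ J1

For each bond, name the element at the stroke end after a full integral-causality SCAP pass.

β0 →J1
β1 →I1
β2 →J1
β3 →J1

#2 →J1  (Se1: effort source, stroke at far end)
#3 →J1  (source Se2 imposes e)
#1 →I1  (prefer integral on I1)
#0 →J1  (1-jn J1 has f-setter on 1)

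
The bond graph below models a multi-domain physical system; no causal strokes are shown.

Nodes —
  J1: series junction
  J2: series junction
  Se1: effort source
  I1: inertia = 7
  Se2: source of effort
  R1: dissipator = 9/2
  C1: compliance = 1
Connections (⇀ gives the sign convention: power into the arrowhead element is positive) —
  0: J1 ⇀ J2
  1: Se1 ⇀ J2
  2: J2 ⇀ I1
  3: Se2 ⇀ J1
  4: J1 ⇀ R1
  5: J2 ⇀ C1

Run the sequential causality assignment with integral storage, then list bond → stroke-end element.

β0 |J2
β1 |J2
β2 |I1
β3 |J1
β4 |J1
β5 |J2

#1 stroke at J2  (source Se1 imposes e)
#3 stroke at J1  (Se2 (Se) sets effort on bond)
#2 stroke at I1  (I1 outputs flow p/I1)
#0 stroke at J2  (1-jn J2 has f-setter on 2)
#5 stroke at J2  (common-f at J2 fixed by 2)
#4 stroke at J1  (1-jn J1 has f-setter on 0)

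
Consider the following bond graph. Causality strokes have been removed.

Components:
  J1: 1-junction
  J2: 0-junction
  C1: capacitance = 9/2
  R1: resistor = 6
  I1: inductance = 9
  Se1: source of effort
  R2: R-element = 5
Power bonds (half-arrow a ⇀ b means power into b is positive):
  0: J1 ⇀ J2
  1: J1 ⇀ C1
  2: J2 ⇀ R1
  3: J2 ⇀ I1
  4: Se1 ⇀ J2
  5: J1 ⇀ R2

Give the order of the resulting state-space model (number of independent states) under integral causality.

β4 stroke at J2  (Se1 fixes effort; stroke away)
β0 stroke at J1  (0-jn J2 has e-setter on 4)
β2 stroke at R1  (J2: bond 4 brought effort, rest push out)
β3 stroke at I1  (J2 effort already set via bond 4)
β1 stroke at J1  (prefer integral on C1)
β5 stroke at R2  (J1: last free bond brings flow in)

2  (C1, I1 all integral)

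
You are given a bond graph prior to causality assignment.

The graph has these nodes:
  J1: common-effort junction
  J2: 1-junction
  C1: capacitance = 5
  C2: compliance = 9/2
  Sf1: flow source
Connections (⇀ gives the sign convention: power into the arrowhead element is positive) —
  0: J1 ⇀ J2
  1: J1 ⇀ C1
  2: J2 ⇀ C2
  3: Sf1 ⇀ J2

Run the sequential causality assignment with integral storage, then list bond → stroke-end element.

b3 |Sf1  (source Sf1 imposes f)
b0 |J2  (1-jn J2 has f-setter on 3)
b2 |J2  (common-f at J2 fixed by 3)
b1 |J1  (J1 needs exactly one e-in)

#0 stroke→J2
#1 stroke→J1
#2 stroke→J2
#3 stroke→Sf1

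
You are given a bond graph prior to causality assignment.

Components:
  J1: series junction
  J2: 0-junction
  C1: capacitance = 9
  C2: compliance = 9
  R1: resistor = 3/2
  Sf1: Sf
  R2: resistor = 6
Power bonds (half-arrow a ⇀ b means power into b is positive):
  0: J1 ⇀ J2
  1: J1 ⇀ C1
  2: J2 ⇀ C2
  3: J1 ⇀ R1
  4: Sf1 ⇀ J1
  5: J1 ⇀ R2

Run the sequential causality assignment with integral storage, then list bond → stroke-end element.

#4 |Sf1  (source Sf1 imposes f)
#0 |J1  (J1 flow already set via bond 4)
#1 |J1  (1-jn J1 has f-setter on 4)
#3 |J1  (J1 flow already set via bond 4)
#5 |J1  (1-jn J1 has f-setter on 4)
#2 |J2  (closing 0-jn rule on J2)

bond 0 stroke at J1
bond 1 stroke at J1
bond 2 stroke at J2
bond 3 stroke at J1
bond 4 stroke at Sf1
bond 5 stroke at J1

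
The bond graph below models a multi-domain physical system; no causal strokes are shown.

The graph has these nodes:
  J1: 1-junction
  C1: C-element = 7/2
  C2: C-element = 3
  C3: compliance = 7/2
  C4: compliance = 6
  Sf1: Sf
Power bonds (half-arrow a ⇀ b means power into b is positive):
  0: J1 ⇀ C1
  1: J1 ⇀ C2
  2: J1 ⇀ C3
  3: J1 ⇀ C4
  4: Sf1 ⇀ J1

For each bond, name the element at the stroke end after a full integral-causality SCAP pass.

β0 stroke→J1
β1 stroke→J1
β2 stroke→J1
β3 stroke→J1
β4 stroke→Sf1

β4 →Sf1  (Sf1 (Sf) sets flow on bond)
β0 →J1  (1-jn J1 has f-setter on 4)
β1 →J1  (common-f at J1 fixed by 4)
β2 →J1  (J1: bond 4 brought flow, rest push out)
β3 →J1  (common-f at J1 fixed by 4)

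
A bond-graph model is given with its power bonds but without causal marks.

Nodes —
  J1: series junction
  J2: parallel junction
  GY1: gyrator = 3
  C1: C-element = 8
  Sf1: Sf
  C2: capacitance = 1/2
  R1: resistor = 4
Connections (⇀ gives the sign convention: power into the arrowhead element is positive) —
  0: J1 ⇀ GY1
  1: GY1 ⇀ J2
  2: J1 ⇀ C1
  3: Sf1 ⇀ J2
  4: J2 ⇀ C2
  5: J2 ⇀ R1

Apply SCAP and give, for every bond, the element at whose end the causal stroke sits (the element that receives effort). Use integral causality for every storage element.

b3 |Sf1  (source Sf1 imposes f)
b2 |J1  (C1 outputs effort q/C1)
b0 |GY1  (closing 1-jn rule on J1)
b1 |GY1  (GY1: gyrator matches bond 0)
b4 |J2  (C2 integral (e out))
b5 |R1  (0-jn J2 has e-setter on 4)

bond 0 |GY1
bond 1 |GY1
bond 2 |J1
bond 3 |Sf1
bond 4 |J2
bond 5 |R1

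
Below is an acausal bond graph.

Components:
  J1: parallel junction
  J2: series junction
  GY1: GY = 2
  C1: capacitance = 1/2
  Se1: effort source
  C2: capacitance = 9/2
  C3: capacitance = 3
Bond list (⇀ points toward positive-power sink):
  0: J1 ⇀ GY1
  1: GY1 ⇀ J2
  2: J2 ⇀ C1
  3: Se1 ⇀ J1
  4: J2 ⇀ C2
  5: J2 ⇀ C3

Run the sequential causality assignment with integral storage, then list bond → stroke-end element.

β3 stroke→J1  (Se1: effort source, stroke at far end)
β0 stroke→GY1  (J1: bond 3 brought effort, rest push out)
β1 stroke→GY1  (GY1 both-in/both-out from 0)
β2 stroke→J2  (common-f at J2 fixed by 1)
β4 stroke→J2  (common-f at J2 fixed by 1)
β5 stroke→J2  (common-f at J2 fixed by 1)

b0 |GY1
b1 |GY1
b2 |J2
b3 |J1
b4 |J2
b5 |J2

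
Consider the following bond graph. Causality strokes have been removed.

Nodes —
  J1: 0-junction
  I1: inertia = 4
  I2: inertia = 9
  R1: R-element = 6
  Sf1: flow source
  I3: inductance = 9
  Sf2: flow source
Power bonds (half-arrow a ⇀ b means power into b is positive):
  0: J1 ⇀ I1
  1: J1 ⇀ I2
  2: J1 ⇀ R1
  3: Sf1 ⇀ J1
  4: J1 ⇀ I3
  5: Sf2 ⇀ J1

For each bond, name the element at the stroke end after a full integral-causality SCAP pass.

bond 0 stroke at I1
bond 1 stroke at I2
bond 2 stroke at J1
bond 3 stroke at Sf1
bond 4 stroke at I3
bond 5 stroke at Sf2

bond 3 stroke→Sf1  (Sf1 fixes flow; stroke at Sf1)
bond 5 stroke→Sf2  (Sf2 fixes flow; stroke at Sf2)
bond 0 stroke→I1  (I1 integral (f out))
bond 1 stroke→I2  (I2 outputs flow p/I2)
bond 4 stroke→I3  (prefer integral on I3)
bond 2 stroke→J1  (closing 0-jn rule on J1)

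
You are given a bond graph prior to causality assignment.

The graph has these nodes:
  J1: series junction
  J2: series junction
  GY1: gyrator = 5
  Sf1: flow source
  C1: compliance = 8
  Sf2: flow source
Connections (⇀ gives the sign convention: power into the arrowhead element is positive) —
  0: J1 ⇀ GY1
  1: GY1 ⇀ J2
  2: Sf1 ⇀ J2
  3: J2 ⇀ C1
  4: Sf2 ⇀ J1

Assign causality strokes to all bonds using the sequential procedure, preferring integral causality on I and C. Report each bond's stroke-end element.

b2 →Sf1  (Sf1 (Sf) sets flow on bond)
b4 →Sf2  (Sf2 fixes flow; stroke at Sf2)
b0 →J1  (J1 flow already set via bond 4)
b1 →J2  (1-jn J2 has f-setter on 2)
b3 →J2  (common-f at J2 fixed by 2)

b0 →J1
b1 →J2
b2 →Sf1
b3 →J2
b4 →Sf2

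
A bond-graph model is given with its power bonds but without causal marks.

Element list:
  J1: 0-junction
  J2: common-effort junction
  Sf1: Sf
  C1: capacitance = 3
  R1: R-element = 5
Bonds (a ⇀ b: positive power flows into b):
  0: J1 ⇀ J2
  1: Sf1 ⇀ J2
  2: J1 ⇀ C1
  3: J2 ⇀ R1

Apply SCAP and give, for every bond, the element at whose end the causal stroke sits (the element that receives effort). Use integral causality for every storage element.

bond 1 stroke at Sf1  (source Sf1 imposes f)
bond 2 stroke at J1  (C1 integral (e out))
bond 0 stroke at J2  (J1 effort already set via bond 2)
bond 3 stroke at R1  (0-jn J2 has e-setter on 0)

β0 stroke→J2
β1 stroke→Sf1
β2 stroke→J1
β3 stroke→R1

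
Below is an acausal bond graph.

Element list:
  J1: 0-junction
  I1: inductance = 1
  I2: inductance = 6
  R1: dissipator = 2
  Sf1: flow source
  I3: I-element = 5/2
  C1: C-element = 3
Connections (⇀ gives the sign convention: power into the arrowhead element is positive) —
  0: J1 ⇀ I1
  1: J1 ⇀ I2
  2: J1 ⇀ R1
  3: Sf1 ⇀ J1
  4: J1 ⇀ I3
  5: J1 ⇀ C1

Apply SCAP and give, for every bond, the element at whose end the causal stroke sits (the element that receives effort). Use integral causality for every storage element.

#3 stroke→Sf1  (source Sf1 imposes f)
#0 stroke→I1  (prefer integral on I1)
#1 stroke→I2  (I2 integral (f out))
#4 stroke→I3  (I3: I, integral causality)
#5 stroke→J1  (C1: C, integral causality)
#2 stroke→R1  (J1 effort already set via bond 5)

b0 stroke at I1
b1 stroke at I2
b2 stroke at R1
b3 stroke at Sf1
b4 stroke at I3
b5 stroke at J1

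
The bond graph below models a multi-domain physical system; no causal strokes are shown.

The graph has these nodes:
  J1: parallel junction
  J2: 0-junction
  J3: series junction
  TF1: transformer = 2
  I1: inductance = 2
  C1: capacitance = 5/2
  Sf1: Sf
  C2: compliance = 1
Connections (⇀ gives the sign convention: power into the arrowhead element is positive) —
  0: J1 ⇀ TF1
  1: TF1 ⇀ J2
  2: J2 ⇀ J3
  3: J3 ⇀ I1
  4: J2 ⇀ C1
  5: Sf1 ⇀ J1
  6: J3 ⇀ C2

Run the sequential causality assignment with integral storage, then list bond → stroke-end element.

#0 stroke at J1
#1 stroke at TF1
#2 stroke at J3
#3 stroke at I1
#4 stroke at J2
#5 stroke at Sf1
#6 stroke at J3

#5 stroke at Sf1  (Sf1 (Sf) sets flow on bond)
#0 stroke at J1  (closing 0-jn rule on J1)
#1 stroke at TF1  (through TF1, causality passes straight; one stroke at TF1)
#3 stroke at I1  (prefer integral on I1)
#2 stroke at J3  (J3: bond 3 brought flow, rest push out)
#6 stroke at J3  (J3: bond 3 brought flow, rest push out)
#4 stroke at J2  (only one effort-in slot at J2)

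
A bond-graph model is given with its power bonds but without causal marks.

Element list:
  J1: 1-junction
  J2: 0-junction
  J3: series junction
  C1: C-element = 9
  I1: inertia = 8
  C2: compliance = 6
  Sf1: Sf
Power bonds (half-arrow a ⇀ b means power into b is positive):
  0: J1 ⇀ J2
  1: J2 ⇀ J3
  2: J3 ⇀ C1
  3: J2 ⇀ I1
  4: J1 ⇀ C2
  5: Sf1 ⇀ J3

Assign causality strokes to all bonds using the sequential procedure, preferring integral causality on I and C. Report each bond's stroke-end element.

#0 |J2
#1 |J3
#2 |J3
#3 |I1
#4 |J1
#5 |Sf1

β5 →Sf1  (Sf1 (Sf) sets flow on bond)
β1 →J3  (1-jn J3 has f-setter on 5)
β2 →J3  (1-jn J3 has f-setter on 5)
β3 →I1  (I1: I, integral causality)
β0 →J2  (J2: last free bond brings effort in)
β4 →J1  (1-jn J1 has f-setter on 0)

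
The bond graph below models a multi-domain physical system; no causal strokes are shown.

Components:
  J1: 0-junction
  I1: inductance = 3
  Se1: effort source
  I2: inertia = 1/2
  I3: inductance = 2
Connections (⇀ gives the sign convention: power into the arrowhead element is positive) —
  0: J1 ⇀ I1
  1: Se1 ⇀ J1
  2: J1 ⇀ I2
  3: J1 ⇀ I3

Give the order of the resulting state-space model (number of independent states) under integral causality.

3  (I1, I2, I3 all integral)

β1 stroke at J1  (Se1 fixes effort; stroke away)
β0 stroke at I1  (0-jn J1 has e-setter on 1)
β2 stroke at I2  (J1: bond 1 brought effort, rest push out)
β3 stroke at I3  (J1: bond 1 brought effort, rest push out)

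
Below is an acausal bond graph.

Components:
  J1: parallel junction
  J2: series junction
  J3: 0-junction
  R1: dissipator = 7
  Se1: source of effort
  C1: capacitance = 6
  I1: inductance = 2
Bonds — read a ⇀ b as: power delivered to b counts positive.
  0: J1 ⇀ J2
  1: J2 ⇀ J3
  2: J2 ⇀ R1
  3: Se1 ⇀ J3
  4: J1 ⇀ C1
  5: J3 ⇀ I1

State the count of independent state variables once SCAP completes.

2  (C1, I1 all integral)

bond 3 →J3  (Se1: effort source, stroke at far end)
bond 1 →J2  (J3: bond 3 brought effort, rest push out)
bond 5 →I1  (J3 effort already set via bond 3)
bond 4 →J1  (C1 outputs effort q/C1)
bond 0 →J2  (common-e at J1 fixed by 4)
bond 2 →R1  (closing 1-jn rule on J2)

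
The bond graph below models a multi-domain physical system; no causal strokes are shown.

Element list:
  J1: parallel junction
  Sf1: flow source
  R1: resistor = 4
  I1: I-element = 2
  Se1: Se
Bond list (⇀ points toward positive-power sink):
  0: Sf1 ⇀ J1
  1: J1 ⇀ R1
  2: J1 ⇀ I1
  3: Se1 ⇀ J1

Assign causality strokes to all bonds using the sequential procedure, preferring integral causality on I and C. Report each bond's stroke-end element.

#0 stroke→Sf1
#1 stroke→R1
#2 stroke→I1
#3 stroke→J1

b0 stroke at Sf1  (Sf1 (Sf) sets flow on bond)
b3 stroke at J1  (Se1 (Se) sets effort on bond)
b1 stroke at R1  (J1 effort already set via bond 3)
b2 stroke at I1  (common-e at J1 fixed by 3)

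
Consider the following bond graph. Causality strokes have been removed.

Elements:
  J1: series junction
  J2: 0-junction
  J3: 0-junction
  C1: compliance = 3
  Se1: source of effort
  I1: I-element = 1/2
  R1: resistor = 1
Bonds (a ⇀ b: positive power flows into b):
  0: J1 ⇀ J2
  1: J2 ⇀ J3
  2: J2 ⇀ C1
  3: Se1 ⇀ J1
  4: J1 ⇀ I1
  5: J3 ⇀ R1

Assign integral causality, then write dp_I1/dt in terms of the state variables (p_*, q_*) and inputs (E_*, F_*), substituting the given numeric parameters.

#3 stroke at J1  (Se1 (Se) sets effort on bond)
#2 stroke at J2  (C1 outputs effort q/C1)
#0 stroke at J1  (0-jn J2 has e-setter on 2)
#1 stroke at J3  (0-jn J2 has e-setter on 2)
#5 stroke at R1  (J3 effort already set via bond 1)
#4 stroke at I1  (only one flow-in slot at J1)

dp_I1/dt = E_Se1 - q_C1/3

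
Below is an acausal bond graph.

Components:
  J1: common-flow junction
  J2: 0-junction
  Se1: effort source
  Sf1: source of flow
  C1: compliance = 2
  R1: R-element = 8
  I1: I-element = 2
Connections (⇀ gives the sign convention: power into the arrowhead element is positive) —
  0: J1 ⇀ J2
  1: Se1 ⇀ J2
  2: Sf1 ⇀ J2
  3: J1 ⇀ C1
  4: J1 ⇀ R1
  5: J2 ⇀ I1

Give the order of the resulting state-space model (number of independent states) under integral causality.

b1 |J2  (Se1 (Se) sets effort on bond)
b2 |Sf1  (Sf1 (Sf) sets flow on bond)
b0 |J1  (J2 effort already set via bond 1)
b5 |I1  (common-e at J2 fixed by 1)
b3 |J1  (prefer integral on C1)
b4 |R1  (J1: last free bond brings flow in)

2  (C1, I1 all integral)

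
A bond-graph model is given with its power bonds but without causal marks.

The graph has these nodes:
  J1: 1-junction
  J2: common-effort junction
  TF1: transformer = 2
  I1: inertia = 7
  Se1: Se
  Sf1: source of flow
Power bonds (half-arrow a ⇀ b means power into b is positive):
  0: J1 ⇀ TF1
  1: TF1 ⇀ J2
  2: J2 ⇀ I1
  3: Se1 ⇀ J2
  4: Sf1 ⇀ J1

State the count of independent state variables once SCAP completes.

1  (I1 all integral)

bond 3 →J2  (Se1: effort source, stroke at far end)
bond 4 →Sf1  (source Sf1 imposes f)
bond 0 →J1  (1-jn J1 has f-setter on 4)
bond 1 →TF1  (0-jn J2 has e-setter on 3)
bond 2 →I1  (0-jn J2 has e-setter on 3)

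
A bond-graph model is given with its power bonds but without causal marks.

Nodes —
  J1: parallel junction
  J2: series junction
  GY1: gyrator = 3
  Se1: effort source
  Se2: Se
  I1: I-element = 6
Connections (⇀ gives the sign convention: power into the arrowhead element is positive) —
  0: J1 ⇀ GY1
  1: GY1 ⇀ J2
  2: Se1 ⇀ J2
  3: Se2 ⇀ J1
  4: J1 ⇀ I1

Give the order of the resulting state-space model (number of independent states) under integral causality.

1  (I1 all integral)

β2 →J2  (Se1 fixes effort; stroke away)
β3 →J1  (source Se2 imposes e)
β0 →GY1  (J1: bond 3 brought effort, rest push out)
β4 →I1  (0-jn J1 has e-setter on 3)
β1 →GY1  (J2: last free bond brings flow in)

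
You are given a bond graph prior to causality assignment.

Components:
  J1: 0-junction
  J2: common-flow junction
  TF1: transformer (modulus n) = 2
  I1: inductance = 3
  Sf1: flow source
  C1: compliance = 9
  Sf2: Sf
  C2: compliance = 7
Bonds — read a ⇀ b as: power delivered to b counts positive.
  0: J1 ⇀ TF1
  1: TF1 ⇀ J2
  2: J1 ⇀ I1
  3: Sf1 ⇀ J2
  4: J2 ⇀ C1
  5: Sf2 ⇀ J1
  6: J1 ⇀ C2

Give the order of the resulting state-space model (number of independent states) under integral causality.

b3 stroke at Sf1  (Sf1 (Sf) sets flow on bond)
b5 stroke at Sf2  (source Sf2 imposes f)
b1 stroke at J2  (1-jn J2 has f-setter on 3)
b4 stroke at J2  (common-f at J2 fixed by 3)
b0 stroke at TF1  (TF1 one-in-one-out from 1)
b2 stroke at I1  (I1 outputs flow p/I1)
b6 stroke at J1  (J1 needs exactly one e-in)

3  (C1, C2, I1 all integral)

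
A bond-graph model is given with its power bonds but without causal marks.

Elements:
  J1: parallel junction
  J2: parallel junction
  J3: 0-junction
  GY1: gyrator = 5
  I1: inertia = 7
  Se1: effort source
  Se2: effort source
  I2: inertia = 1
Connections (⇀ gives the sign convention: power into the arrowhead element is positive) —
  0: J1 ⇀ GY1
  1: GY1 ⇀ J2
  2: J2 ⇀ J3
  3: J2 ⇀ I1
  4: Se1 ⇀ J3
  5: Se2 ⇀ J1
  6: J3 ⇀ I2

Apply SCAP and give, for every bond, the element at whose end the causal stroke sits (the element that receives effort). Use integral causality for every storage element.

#4 |J3  (source Se1 imposes e)
#5 |J1  (source Se2 imposes e)
#0 |GY1  (0-jn J1 has e-setter on 5)
#2 |J2  (J3 effort already set via bond 4)
#6 |I2  (common-e at J3 fixed by 4)
#1 |GY1  (GY1: gyrator matches bond 0)
#3 |I1  (J2 effort already set via bond 2)

β0 |GY1
β1 |GY1
β2 |J2
β3 |I1
β4 |J3
β5 |J1
β6 |I2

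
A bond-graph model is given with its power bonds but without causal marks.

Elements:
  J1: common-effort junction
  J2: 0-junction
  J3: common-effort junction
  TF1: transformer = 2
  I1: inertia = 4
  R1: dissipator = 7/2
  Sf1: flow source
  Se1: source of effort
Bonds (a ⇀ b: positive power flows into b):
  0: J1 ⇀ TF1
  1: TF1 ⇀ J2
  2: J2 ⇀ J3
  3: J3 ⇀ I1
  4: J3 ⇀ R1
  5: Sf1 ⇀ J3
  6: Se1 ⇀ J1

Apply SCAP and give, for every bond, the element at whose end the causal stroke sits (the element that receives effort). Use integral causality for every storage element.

#5 →Sf1  (Sf1 fixes flow; stroke at Sf1)
#6 →J1  (Se1 (Se) sets effort on bond)
#0 →TF1  (J1 effort already set via bond 6)
#1 →J2  (TF TF1: opposite of bond 0)
#2 →J3  (J2 effort already set via bond 1)
#3 →I1  (J3 effort already set via bond 2)
#4 →R1  (J3: bond 2 brought effort, rest push out)

#0 |TF1
#1 |J2
#2 |J3
#3 |I1
#4 |R1
#5 |Sf1
#6 |J1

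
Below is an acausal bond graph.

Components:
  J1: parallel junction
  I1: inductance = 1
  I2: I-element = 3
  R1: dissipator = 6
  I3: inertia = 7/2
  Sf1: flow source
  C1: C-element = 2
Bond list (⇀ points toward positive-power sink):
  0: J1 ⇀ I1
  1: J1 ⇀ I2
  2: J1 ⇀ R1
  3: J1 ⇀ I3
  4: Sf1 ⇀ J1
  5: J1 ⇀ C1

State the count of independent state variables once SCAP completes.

4  (C1, I1, I2, I3 all integral)

b4 stroke at Sf1  (Sf1: flow source, stroke at near end)
b0 stroke at I1  (prefer integral on I1)
b1 stroke at I2  (I2 integral (f out))
b3 stroke at I3  (I3 integral (f out))
b5 stroke at J1  (C1: C, integral causality)
b2 stroke at R1  (common-e at J1 fixed by 5)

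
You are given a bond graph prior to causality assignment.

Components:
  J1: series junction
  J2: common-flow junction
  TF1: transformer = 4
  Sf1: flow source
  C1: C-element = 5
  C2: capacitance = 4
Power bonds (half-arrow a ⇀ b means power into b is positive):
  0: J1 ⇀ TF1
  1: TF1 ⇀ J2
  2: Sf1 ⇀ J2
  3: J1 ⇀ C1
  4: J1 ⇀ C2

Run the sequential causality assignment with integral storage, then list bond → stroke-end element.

b0 |TF1
b1 |J2
b2 |Sf1
b3 |J1
b4 |J1

#2 stroke→Sf1  (Sf1: flow source, stroke at near end)
#1 stroke→J2  (J2 flow already set via bond 2)
#0 stroke→TF1  (through TF1, causality passes straight; one stroke at TF1)
#3 stroke→J1  (J1: bond 0 brought flow, rest push out)
#4 stroke→J1  (common-f at J1 fixed by 0)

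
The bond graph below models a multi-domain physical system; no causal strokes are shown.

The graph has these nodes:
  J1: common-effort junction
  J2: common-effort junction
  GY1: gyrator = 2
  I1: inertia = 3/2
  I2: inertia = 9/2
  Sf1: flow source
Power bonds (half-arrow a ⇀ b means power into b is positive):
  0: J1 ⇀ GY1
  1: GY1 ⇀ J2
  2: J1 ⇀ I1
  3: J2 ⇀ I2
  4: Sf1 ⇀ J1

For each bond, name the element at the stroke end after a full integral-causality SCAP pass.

#0 |J1
#1 |J2
#2 |I1
#3 |I2
#4 |Sf1

bond 4 |Sf1  (source Sf1 imposes f)
bond 2 |I1  (I1: I, integral causality)
bond 0 |J1  (only one effort-in slot at J1)
bond 1 |J2  (GY1: gyrator matches bond 0)
bond 3 |I2  (J2: bond 1 brought effort, rest push out)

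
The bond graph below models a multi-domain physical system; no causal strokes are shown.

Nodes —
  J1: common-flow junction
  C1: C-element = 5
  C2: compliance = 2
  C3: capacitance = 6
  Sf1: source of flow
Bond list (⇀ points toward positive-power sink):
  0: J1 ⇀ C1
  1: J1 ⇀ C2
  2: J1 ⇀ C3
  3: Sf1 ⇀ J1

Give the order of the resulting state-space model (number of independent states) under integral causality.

3  (C1, C2, C3 all integral)

#3 →Sf1  (Sf1 fixes flow; stroke at Sf1)
#0 →J1  (J1: bond 3 brought flow, rest push out)
#1 →J1  (J1: bond 3 brought flow, rest push out)
#2 →J1  (J1: bond 3 brought flow, rest push out)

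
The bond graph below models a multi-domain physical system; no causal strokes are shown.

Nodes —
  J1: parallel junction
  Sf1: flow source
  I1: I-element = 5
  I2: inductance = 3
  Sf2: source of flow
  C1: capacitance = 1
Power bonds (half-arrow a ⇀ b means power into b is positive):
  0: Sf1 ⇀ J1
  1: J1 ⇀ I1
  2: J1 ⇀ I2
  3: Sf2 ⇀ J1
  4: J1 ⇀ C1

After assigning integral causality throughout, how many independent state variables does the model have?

#0 stroke at Sf1  (Sf1 fixes flow; stroke at Sf1)
#3 stroke at Sf2  (Sf2: flow source, stroke at near end)
#1 stroke at I1  (prefer integral on I1)
#2 stroke at I2  (prefer integral on I2)
#4 stroke at J1  (closing 0-jn rule on J1)

3  (C1, I1, I2 all integral)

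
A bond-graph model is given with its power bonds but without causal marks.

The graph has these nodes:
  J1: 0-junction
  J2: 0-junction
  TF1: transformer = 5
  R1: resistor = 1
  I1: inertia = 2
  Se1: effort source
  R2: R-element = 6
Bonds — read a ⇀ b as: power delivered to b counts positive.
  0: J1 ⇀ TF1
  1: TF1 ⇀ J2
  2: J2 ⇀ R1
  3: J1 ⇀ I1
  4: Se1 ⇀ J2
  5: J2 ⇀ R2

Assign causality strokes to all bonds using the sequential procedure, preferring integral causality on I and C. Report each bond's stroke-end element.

β0 stroke→J1
β1 stroke→TF1
β2 stroke→R1
β3 stroke→I1
β4 stroke→J2
β5 stroke→R2

b4 stroke at J2  (Se1: effort source, stroke at far end)
b1 stroke at TF1  (common-e at J2 fixed by 4)
b2 stroke at R1  (J2: bond 4 brought effort, rest push out)
b5 stroke at R2  (J2 effort already set via bond 4)
b0 stroke at J1  (TF1 one-in-one-out from 1)
b3 stroke at I1  (common-e at J1 fixed by 0)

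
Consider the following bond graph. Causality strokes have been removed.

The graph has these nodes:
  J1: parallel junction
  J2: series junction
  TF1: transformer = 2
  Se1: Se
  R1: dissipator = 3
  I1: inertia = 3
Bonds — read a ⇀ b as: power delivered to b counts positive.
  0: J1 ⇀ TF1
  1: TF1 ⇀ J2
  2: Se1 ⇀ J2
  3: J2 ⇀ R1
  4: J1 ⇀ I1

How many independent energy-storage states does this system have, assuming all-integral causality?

1  (I1 all integral)

#2 stroke at J2  (source Se1 imposes e)
#4 stroke at I1  (I1: I, integral causality)
#0 stroke at J1  (J1 needs exactly one e-in)
#1 stroke at TF1  (TF1: transformer flips bond 0)
#3 stroke at J2  (1-jn J2 has f-setter on 1)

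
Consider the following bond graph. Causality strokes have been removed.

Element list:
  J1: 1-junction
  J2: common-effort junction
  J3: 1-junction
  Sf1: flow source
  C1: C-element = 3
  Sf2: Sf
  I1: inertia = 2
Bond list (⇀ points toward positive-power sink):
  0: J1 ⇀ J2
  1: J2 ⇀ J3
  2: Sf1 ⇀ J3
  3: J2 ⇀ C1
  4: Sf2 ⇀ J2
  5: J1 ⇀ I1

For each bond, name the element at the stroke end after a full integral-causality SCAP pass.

bond 2 →Sf1  (Sf1 (Sf) sets flow on bond)
bond 4 →Sf2  (Sf2 (Sf) sets flow on bond)
bond 1 →J3  (common-f at J3 fixed by 2)
bond 3 →J2  (C1 integral (e out))
bond 0 →J1  (J2 effort already set via bond 3)
bond 5 →I1  (J1 needs exactly one f-in)

bond 0 →J1
bond 1 →J3
bond 2 →Sf1
bond 3 →J2
bond 4 →Sf2
bond 5 →I1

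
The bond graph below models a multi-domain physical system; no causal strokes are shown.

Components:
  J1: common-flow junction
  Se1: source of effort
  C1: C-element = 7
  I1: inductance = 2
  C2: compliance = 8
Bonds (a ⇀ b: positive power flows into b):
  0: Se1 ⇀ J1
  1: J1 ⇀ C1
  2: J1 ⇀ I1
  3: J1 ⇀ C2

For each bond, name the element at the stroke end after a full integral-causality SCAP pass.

b0 →J1
b1 →J1
b2 →I1
b3 →J1

#0 stroke at J1  (Se1: effort source, stroke at far end)
#1 stroke at J1  (prefer integral on C1)
#2 stroke at I1  (I1: I, integral causality)
#3 stroke at J1  (common-f at J1 fixed by 2)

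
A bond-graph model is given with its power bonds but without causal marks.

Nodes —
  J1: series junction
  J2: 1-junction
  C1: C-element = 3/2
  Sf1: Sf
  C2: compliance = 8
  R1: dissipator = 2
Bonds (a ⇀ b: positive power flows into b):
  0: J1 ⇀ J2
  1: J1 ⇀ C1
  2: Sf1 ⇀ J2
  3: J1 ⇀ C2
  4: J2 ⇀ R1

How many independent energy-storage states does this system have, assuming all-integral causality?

2  (C1, C2 all integral)

β2 |Sf1  (Sf1 (Sf) sets flow on bond)
β0 |J2  (J2: bond 2 brought flow, rest push out)
β4 |J2  (J2: bond 2 brought flow, rest push out)
β1 |J1  (1-jn J1 has f-setter on 0)
β3 |J1  (common-f at J1 fixed by 0)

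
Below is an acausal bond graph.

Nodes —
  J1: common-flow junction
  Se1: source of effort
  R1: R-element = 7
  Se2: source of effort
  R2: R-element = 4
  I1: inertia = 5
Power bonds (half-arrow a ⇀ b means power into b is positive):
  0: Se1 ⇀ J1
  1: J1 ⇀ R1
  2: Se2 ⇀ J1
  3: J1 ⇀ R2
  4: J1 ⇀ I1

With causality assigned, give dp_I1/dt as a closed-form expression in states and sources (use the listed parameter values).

b0 →J1  (Se1: effort source, stroke at far end)
b2 →J1  (Se2 (Se) sets effort on bond)
b4 →I1  (I1: I, integral causality)
b1 →J1  (J1: bond 4 brought flow, rest push out)
b3 →J1  (J1: bond 4 brought flow, rest push out)

dp_I1/dt = E_Se1 + E_Se2 - 11*p_I1/5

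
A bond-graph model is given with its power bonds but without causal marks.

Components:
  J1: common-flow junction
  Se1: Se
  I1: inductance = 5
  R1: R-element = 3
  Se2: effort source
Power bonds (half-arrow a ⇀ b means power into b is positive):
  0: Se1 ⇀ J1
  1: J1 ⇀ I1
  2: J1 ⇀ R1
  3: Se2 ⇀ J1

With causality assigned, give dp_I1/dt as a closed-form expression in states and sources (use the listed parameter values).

dp_I1/dt = E_Se1 + E_Se2 - 3*p_I1/5

b0 |J1  (Se1: effort source, stroke at far end)
b3 |J1  (source Se2 imposes e)
b1 |I1  (I1: I, integral causality)
b2 |J1  (J1: bond 1 brought flow, rest push out)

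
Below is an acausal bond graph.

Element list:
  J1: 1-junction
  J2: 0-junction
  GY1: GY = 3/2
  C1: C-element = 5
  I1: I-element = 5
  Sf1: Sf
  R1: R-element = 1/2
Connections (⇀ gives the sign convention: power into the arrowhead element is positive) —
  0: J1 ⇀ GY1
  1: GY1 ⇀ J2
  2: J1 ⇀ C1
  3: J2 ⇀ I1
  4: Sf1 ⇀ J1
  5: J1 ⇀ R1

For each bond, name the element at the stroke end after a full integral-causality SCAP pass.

β4 →Sf1  (Sf1 (Sf) sets flow on bond)
β0 →J1  (J1 flow already set via bond 4)
β2 →J1  (1-jn J1 has f-setter on 4)
β5 →J1  (1-jn J1 has f-setter on 4)
β1 →J2  (GY1 both-in/both-out from 0)
β3 →I1  (0-jn J2 has e-setter on 1)

b0 |J1
b1 |J2
b2 |J1
b3 |I1
b4 |Sf1
b5 |J1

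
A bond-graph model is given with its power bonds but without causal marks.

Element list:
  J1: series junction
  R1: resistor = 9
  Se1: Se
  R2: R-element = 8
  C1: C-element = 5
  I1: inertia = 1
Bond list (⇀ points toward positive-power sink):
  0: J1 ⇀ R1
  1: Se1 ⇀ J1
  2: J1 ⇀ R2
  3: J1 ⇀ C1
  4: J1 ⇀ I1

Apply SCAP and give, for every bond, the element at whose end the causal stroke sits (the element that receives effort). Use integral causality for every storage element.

β0 |J1
β1 |J1
β2 |J1
β3 |J1
β4 |I1

#1 stroke at J1  (source Se1 imposes e)
#3 stroke at J1  (C1: C, integral causality)
#4 stroke at I1  (prefer integral on I1)
#0 stroke at J1  (J1: bond 4 brought flow, rest push out)
#2 stroke at J1  (J1 flow already set via bond 4)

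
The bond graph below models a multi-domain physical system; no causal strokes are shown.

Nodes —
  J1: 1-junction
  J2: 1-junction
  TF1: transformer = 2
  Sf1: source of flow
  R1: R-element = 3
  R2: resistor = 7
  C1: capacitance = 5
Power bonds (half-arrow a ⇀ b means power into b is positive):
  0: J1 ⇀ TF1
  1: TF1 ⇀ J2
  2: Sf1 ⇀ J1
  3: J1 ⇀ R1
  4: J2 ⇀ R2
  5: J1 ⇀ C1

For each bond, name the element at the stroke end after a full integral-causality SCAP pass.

b2 stroke→Sf1  (Sf1 fixes flow; stroke at Sf1)
b0 stroke→J1  (1-jn J1 has f-setter on 2)
b3 stroke→J1  (J1: bond 2 brought flow, rest push out)
b5 stroke→J1  (J1 flow already set via bond 2)
b1 stroke→TF1  (TF1 one-in-one-out from 0)
b4 stroke→J2  (common-f at J2 fixed by 1)

bond 0 →J1
bond 1 →TF1
bond 2 →Sf1
bond 3 →J1
bond 4 →J2
bond 5 →J1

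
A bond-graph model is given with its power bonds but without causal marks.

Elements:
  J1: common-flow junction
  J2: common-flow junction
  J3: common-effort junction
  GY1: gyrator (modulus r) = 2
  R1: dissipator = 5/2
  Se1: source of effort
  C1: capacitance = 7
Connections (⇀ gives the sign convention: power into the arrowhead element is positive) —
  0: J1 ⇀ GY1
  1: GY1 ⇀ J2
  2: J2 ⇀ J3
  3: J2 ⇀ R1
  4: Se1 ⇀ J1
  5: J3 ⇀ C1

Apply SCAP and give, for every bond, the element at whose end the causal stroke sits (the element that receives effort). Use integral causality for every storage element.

b4 stroke at J1  (source Se1 imposes e)
b0 stroke at GY1  (closing 1-jn rule on J1)
b1 stroke at GY1  (GY1: gyrator matches bond 0)
b2 stroke at J2  (J2: bond 1 brought flow, rest push out)
b3 stroke at J2  (J2 flow already set via bond 1)
b5 stroke at J3  (closing 0-jn rule on J3)

β0 stroke at GY1
β1 stroke at GY1
β2 stroke at J2
β3 stroke at J2
β4 stroke at J1
β5 stroke at J3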